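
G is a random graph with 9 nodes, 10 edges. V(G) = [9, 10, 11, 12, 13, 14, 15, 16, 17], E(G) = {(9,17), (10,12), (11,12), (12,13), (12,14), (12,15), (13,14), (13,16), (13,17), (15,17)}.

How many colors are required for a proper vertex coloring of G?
χ(G) = 3

Clique number ω(G) = 3 (lower bound: χ ≥ ω).
The clique on [12, 13, 14] has size 3, forcing χ ≥ 3, and the coloring below uses 3 colors, so χ(G) = 3.
A valid 3-coloring: color 1: [12, 16, 17]; color 2: [9, 10, 11, 13, 15]; color 3: [14].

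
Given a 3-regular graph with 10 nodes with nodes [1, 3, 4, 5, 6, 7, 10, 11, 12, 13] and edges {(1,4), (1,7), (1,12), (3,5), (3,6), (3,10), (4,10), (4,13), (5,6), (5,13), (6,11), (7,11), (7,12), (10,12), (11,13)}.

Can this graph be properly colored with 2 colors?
No, G is not 2-colorable

The clique on vertices [1, 7, 12] has size 3 > 2, so it alone needs 3 colors.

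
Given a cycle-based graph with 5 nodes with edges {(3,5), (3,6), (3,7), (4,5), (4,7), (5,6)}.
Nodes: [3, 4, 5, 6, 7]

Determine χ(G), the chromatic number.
Clique number ω(G) = 3 (lower bound: χ ≥ ω).
The clique on [3, 5, 6] has size 3, forcing χ ≥ 3, and the coloring below uses 3 colors, so χ(G) = 3.
A valid 3-coloring: color 1: [5, 7]; color 2: [3, 4]; color 3: [6].

χ(G) = 3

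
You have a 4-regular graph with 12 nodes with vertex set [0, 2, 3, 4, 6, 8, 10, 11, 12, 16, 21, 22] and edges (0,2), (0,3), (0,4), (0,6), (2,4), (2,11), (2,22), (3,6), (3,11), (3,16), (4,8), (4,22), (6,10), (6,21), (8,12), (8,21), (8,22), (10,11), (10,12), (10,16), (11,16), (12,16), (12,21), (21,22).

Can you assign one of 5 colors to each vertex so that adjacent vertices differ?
Yes, G is 5-colorable

A valid 5-coloring: color 1: [4, 11, 21]; color 2: [2, 6, 8, 16]; color 3: [0, 12, 22]; color 4: [3, 10].
(χ(G) = 3 ≤ 5.)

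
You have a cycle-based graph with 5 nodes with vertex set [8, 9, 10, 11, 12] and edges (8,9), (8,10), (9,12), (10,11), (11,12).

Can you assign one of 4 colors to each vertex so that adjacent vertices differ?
A valid 4-coloring: color 1: [10, 12]; color 2: [9, 11]; color 3: [8].
(χ(G) = 3 ≤ 4.)

Yes, G is 4-colorable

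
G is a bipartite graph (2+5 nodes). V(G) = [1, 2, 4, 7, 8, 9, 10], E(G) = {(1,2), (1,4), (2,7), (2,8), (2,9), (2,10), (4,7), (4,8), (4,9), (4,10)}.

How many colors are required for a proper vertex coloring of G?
Clique number ω(G) = 2 (lower bound: χ ≥ ω).
The graph is bipartite (no odd cycle), so 2 colors suffice: χ(G) = 2.
A valid 2-coloring: color 1: [2, 4]; color 2: [1, 7, 8, 9, 10].

χ(G) = 2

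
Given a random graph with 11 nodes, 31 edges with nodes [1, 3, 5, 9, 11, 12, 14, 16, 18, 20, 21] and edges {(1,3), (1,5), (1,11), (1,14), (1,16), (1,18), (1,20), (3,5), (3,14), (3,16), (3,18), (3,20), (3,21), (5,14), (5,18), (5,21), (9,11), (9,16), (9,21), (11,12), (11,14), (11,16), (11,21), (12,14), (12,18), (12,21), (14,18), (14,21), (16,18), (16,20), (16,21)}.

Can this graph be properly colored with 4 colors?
The clique on vertices [1, 3, 5, 14, 18] has size 5 > 4, so it alone needs 5 colors.

No, G is not 4-colorable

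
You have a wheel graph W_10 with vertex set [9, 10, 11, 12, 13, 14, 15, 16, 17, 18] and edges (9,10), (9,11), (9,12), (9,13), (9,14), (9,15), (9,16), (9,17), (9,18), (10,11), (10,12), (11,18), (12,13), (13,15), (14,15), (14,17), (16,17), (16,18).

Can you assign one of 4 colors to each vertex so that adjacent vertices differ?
Yes, G is 4-colorable

A valid 4-coloring: color 1: [9]; color 2: [10, 15, 17, 18]; color 3: [11, 13, 14, 16]; color 4: [12].
(χ(G) = 4 ≤ 4.)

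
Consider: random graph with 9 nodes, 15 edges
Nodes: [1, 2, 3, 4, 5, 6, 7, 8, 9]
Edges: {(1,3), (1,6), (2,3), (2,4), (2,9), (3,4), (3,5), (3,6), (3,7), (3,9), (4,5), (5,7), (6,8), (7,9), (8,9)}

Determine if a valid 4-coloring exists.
A valid 4-coloring: color 1: [3, 8]; color 2: [5, 6, 9]; color 3: [1, 2, 7]; color 4: [4].
(χ(G) = 4 ≤ 4.)

Yes, G is 4-colorable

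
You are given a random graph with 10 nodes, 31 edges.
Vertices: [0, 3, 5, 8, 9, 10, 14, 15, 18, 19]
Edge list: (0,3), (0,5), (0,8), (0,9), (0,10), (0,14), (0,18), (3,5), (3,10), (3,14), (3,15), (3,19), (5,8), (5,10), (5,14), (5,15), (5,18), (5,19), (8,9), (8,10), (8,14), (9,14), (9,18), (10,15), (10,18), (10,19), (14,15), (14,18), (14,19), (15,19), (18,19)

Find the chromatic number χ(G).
χ(G) = 5

Clique number ω(G) = 5 (lower bound: χ ≥ ω).
The clique on [3, 5, 10, 15, 19] has size 5, forcing χ ≥ 5, and the coloring below uses 5 colors, so χ(G) = 5.
A valid 5-coloring: color 1: [10, 14]; color 2: [5, 9]; color 3: [0, 19]; color 4: [8, 15, 18]; color 5: [3].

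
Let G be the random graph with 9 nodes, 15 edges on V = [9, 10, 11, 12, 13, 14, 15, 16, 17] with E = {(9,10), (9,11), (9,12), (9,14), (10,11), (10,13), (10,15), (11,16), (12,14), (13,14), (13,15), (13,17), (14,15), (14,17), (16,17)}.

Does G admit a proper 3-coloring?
Yes, G is 3-colorable

A valid 3-coloring: color 1: [10, 14, 16]; color 2: [9, 15, 17]; color 3: [11, 12, 13].
(χ(G) = 3 ≤ 3.)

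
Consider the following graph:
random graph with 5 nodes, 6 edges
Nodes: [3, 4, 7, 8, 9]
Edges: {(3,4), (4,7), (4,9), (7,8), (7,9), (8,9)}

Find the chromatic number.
Clique number ω(G) = 3 (lower bound: χ ≥ ω).
The clique on [7, 8, 9] has size 3, forcing χ ≥ 3, and the coloring below uses 3 colors, so χ(G) = 3.
A valid 3-coloring: color 1: [3, 9]; color 2: [4, 8]; color 3: [7].

χ(G) = 3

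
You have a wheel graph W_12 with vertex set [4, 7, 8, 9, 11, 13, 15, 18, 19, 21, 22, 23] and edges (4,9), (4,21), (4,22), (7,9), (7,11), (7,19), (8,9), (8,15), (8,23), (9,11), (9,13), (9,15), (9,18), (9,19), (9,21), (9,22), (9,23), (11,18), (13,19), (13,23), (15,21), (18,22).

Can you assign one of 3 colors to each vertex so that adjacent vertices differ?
Odd cycle [18, 11, 7, 19, 13, 23, 8, 15, 21, 4, 22] needs 3 colors (χ ≥ 3).
Vertex 9 is adjacent to every vertex of [4, 7, 8, 11, 13, 15, 18, 19, 21, 22, 23], which already need 3 colors among themselves, so 9 needs a new color (χ ≥ 4).
Hence χ(G) ≥ 4 > 3, so no proper 3-coloring exists.

No, G is not 3-colorable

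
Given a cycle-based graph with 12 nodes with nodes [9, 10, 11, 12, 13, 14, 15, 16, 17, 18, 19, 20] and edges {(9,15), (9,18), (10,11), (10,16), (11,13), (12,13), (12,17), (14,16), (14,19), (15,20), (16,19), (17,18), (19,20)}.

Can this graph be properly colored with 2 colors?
No, G is not 2-colorable

The clique on vertices [14, 16, 19] has size 3 > 2, so it alone needs 3 colors.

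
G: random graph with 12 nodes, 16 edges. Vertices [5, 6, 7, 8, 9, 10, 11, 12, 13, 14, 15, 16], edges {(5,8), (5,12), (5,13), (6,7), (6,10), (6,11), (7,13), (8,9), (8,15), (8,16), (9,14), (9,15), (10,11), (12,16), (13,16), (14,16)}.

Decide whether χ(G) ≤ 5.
Yes, G is 5-colorable

A valid 5-coloring: color 1: [5, 7, 9, 11, 16]; color 2: [6, 8, 12, 13, 14]; color 3: [10, 15].
(χ(G) = 3 ≤ 5.)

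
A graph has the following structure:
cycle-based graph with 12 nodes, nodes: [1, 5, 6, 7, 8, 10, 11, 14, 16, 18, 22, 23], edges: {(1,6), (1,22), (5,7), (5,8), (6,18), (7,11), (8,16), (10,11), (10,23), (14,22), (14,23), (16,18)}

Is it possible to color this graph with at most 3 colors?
A valid 3-coloring: color 1: [5, 6, 11, 16, 22, 23]; color 2: [1, 7, 8, 10, 14, 18].
(χ(G) = 2 ≤ 3.)

Yes, G is 3-colorable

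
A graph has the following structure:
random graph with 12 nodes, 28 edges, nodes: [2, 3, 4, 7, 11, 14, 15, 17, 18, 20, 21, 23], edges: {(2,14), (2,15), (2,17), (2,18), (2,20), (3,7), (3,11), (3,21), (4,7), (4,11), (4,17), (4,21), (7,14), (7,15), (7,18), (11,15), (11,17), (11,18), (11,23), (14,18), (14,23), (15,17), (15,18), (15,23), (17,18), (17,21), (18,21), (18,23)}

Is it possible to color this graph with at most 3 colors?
No, G is not 3-colorable

The clique on vertices [2, 15, 17, 18] has size 4 > 3, so it alone needs 4 colors.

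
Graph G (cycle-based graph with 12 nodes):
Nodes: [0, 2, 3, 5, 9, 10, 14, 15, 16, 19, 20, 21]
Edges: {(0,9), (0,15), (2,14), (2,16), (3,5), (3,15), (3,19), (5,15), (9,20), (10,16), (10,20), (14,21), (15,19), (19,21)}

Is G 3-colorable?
Yes, G is 3-colorable

A valid 3-coloring: color 1: [2, 9, 10, 15, 21]; color 2: [0, 3, 14, 16, 20]; color 3: [5, 19].
(χ(G) = 3 ≤ 3.)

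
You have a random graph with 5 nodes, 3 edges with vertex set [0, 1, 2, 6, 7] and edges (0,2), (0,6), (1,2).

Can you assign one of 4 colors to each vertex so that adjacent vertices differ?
A valid 4-coloring: color 1: [2, 6, 7]; color 2: [0, 1].
(χ(G) = 2 ≤ 4.)

Yes, G is 4-colorable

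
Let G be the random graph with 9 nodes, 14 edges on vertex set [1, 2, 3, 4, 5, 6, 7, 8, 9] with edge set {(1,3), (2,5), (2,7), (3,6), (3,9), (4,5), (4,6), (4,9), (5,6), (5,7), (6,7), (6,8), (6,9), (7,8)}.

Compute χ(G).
Clique number ω(G) = 3 (lower bound: χ ≥ ω).
The clique on [2, 5, 7] has size 3, forcing χ ≥ 3, and the coloring below uses 3 colors, so χ(G) = 3.
A valid 3-coloring: color 1: [1, 2, 6]; color 2: [5, 8, 9]; color 3: [3, 4, 7].

χ(G) = 3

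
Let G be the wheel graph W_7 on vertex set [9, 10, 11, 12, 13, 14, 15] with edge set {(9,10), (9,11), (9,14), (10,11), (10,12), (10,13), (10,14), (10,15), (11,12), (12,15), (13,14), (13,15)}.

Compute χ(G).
Clique number ω(G) = 3 (lower bound: χ ≥ ω).
The clique on [9, 10, 11] has size 3, forcing χ ≥ 3, and the coloring below uses 3 colors, so χ(G) = 3.
A valid 3-coloring: color 1: [10]; color 2: [11, 14, 15]; color 3: [9, 12, 13].

χ(G) = 3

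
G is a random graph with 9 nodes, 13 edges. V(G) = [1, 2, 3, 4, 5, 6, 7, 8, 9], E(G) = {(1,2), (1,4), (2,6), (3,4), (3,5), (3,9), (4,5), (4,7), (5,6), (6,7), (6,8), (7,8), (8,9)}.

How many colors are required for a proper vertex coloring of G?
Clique number ω(G) = 3 (lower bound: χ ≥ ω).
The clique on [3, 4, 5] has size 3, forcing χ ≥ 3, and the coloring below uses 3 colors, so χ(G) = 3.
A valid 3-coloring: color 1: [4, 6, 9]; color 2: [1, 3, 8]; color 3: [2, 5, 7].

χ(G) = 3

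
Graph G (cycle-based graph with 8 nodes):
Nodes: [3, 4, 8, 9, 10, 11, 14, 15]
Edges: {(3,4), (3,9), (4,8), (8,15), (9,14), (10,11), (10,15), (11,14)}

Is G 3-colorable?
Yes, G is 3-colorable

A valid 3-coloring: color 1: [4, 9, 11, 15]; color 2: [3, 8, 10, 14].
(χ(G) = 2 ≤ 3.)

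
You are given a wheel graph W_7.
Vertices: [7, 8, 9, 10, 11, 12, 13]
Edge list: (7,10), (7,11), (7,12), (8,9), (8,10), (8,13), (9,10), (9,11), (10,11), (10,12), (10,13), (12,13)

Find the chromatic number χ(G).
Clique number ω(G) = 3 (lower bound: χ ≥ ω).
The clique on [8, 9, 10] has size 3, forcing χ ≥ 3, and the coloring below uses 3 colors, so χ(G) = 3.
A valid 3-coloring: color 1: [10]; color 2: [8, 11, 12]; color 3: [7, 9, 13].

χ(G) = 3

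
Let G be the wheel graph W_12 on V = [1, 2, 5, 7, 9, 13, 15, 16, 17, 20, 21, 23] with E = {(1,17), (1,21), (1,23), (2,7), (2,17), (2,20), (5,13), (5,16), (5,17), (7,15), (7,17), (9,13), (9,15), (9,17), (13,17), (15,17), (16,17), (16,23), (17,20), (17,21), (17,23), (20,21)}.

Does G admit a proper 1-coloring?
The clique on vertices [1, 17, 21] has size 3 > 1, so it alone needs 3 colors.

No, G is not 1-colorable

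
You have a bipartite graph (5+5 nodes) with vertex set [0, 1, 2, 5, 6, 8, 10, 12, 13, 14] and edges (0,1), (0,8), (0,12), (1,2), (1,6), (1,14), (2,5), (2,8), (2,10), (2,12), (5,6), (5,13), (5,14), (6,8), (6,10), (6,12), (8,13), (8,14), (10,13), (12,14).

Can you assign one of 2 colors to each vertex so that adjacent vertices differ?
A valid 2-coloring: color 1: [1, 5, 8, 10, 12]; color 2: [0, 2, 6, 13, 14].
(χ(G) = 2 ≤ 2.)

Yes, G is 2-colorable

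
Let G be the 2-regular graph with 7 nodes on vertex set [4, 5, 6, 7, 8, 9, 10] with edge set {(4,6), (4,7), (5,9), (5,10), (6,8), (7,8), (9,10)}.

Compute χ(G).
χ(G) = 3

Clique number ω(G) = 3 (lower bound: χ ≥ ω).
The clique on [5, 9, 10] has size 3, forcing χ ≥ 3, and the coloring below uses 3 colors, so χ(G) = 3.
A valid 3-coloring: color 1: [4, 8, 10]; color 2: [6, 7, 9]; color 3: [5].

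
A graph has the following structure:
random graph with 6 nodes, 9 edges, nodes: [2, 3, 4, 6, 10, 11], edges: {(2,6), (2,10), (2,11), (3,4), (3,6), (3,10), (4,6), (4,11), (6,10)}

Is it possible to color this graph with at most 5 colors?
Yes, G is 5-colorable

A valid 5-coloring: color 1: [6, 11]; color 2: [2, 3]; color 3: [4, 10].
(χ(G) = 3 ≤ 5.)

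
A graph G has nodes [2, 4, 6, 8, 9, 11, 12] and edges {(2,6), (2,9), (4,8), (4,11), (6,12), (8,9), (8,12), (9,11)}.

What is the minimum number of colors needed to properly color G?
Clique number ω(G) = 2 (lower bound: χ ≥ ω).
Odd cycle [2, 9, 8, 12, 6] needs 3 colors (χ ≥ 3).
The coloring below uses 3 colors, so χ(G) = 3.
A valid 3-coloring: color 1: [4, 9, 12]; color 2: [6, 8, 11]; color 3: [2].

χ(G) = 3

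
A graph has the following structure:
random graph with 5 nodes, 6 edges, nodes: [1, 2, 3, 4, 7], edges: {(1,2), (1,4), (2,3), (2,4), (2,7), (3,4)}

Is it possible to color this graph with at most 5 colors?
Yes, G is 5-colorable

A valid 5-coloring: color 1: [2]; color 2: [4, 7]; color 3: [1, 3].
(χ(G) = 3 ≤ 5.)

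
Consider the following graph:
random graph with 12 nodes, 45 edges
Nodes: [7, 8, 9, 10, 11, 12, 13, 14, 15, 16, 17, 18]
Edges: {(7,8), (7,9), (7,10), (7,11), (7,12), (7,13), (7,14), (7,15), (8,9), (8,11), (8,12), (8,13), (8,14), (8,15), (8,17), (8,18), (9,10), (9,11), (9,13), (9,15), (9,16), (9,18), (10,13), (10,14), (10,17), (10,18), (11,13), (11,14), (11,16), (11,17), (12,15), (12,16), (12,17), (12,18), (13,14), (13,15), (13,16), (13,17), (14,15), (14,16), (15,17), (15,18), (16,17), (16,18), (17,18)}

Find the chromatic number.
χ(G) = 5

Clique number ω(G) = 5 (lower bound: χ ≥ ω).
The clique on [7, 8, 9, 11, 13] has size 5, forcing χ ≥ 5, and the coloring below uses 5 colors, so χ(G) = 5.
A valid 5-coloring: color 1: [12, 13]; color 2: [8, 10, 16]; color 3: [9, 14, 17]; color 4: [11, 15]; color 5: [7, 18].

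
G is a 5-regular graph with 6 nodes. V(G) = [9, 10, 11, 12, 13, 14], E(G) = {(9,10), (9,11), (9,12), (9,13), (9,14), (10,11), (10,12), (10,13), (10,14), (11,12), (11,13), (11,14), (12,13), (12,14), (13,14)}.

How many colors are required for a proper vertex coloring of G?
Clique number ω(G) = 6 (lower bound: χ ≥ ω).
The clique on [9, 10, 11, 12, 13, 14] has size 6, forcing χ ≥ 6, and the coloring below uses 6 colors, so χ(G) = 6.
A valid 6-coloring: color 1: [14]; color 2: [12]; color 3: [10]; color 4: [9]; color 5: [11]; color 6: [13].

χ(G) = 6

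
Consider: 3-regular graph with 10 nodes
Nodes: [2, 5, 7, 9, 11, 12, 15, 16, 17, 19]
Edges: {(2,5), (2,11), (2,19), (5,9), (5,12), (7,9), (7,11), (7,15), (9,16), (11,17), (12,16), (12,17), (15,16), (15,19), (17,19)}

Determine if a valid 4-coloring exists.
Yes, G is 4-colorable

A valid 4-coloring: color 1: [5, 11, 16, 19]; color 2: [2, 7, 17]; color 3: [9, 12, 15].
(χ(G) = 3 ≤ 4.)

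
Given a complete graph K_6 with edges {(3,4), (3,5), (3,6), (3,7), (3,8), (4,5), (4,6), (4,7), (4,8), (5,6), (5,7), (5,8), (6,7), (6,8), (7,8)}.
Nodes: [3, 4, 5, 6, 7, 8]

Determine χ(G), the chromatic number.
χ(G) = 6

Clique number ω(G) = 6 (lower bound: χ ≥ ω).
The clique on [3, 4, 5, 6, 7, 8] has size 6, forcing χ ≥ 6, and the coloring below uses 6 colors, so χ(G) = 6.
A valid 6-coloring: color 1: [5]; color 2: [8]; color 3: [4]; color 4: [3]; color 5: [7]; color 6: [6].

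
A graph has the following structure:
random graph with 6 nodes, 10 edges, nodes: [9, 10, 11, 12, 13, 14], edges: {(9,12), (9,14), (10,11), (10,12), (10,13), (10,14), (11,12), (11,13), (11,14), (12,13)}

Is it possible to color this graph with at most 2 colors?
The clique on vertices [10, 11, 12, 13] has size 4 > 2, so it alone needs 4 colors.

No, G is not 2-colorable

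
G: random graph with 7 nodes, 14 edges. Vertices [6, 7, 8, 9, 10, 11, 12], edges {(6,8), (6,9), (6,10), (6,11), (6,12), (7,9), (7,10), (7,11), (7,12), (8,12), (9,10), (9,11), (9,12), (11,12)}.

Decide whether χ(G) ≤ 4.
Yes, G is 4-colorable

A valid 4-coloring: color 1: [6, 7]; color 2: [8, 9]; color 3: [10, 12]; color 4: [11].
(χ(G) = 4 ≤ 4.)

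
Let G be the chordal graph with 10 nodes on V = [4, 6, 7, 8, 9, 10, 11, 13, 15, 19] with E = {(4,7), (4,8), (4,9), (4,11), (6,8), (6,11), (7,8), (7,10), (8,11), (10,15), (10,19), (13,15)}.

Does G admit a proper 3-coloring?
A valid 3-coloring: color 1: [8, 9, 10, 13]; color 2: [4, 6, 15, 19]; color 3: [7, 11].
(χ(G) = 3 ≤ 3.)

Yes, G is 3-colorable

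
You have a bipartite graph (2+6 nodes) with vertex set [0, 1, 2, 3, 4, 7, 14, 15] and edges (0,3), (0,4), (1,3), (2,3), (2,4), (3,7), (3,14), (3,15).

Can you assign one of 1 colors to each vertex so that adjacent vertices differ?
Edge (0,3) forces its endpoints to differ, so 1 color is not enough.

No, G is not 1-colorable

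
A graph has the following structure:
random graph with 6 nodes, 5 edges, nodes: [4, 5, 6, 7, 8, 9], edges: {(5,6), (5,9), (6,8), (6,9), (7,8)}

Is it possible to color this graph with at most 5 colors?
Yes, G is 5-colorable

A valid 5-coloring: color 1: [4, 6, 7]; color 2: [5, 8]; color 3: [9].
(χ(G) = 3 ≤ 5.)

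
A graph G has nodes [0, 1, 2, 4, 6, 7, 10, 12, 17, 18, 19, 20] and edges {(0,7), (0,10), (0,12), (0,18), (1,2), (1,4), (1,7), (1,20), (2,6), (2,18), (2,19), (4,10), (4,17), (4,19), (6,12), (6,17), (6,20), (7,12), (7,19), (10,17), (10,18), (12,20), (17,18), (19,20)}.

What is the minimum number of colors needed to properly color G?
χ(G) = 3

Clique number ω(G) = 3 (lower bound: χ ≥ ω).
The clique on [0, 10, 18] has size 3, forcing χ ≥ 3, and the coloring below uses 3 colors, so χ(G) = 3.
A valid 3-coloring: color 1: [1, 10, 12, 19]; color 2: [0, 2, 17, 20]; color 3: [4, 6, 7, 18].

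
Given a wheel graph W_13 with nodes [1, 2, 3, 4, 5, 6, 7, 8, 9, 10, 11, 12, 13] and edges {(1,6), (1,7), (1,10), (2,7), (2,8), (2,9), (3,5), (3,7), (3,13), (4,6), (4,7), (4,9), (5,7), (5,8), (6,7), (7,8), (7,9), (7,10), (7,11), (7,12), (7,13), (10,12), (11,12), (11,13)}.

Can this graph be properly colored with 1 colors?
No, G is not 1-colorable

The clique on vertices [1, 7, 10] has size 3 > 1, so it alone needs 3 colors.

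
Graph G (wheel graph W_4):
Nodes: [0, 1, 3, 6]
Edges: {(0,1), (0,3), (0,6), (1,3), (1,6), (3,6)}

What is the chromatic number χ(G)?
Clique number ω(G) = 4 (lower bound: χ ≥ ω).
The clique on [0, 1, 3, 6] has size 4, forcing χ ≥ 4, and the coloring below uses 4 colors, so χ(G) = 4.
A valid 4-coloring: color 1: [6]; color 2: [0]; color 3: [3]; color 4: [1].

χ(G) = 4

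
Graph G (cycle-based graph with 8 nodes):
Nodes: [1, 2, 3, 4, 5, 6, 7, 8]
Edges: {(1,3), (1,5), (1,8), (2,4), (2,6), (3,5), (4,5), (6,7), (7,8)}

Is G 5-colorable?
Yes, G is 5-colorable

A valid 5-coloring: color 1: [1, 4, 6]; color 2: [2, 5, 7]; color 3: [3, 8].
(χ(G) = 3 ≤ 5.)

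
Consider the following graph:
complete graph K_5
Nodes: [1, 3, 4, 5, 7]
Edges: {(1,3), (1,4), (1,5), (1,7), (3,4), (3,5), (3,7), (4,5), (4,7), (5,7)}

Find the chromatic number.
Clique number ω(G) = 5 (lower bound: χ ≥ ω).
The clique on [1, 3, 4, 5, 7] has size 5, forcing χ ≥ 5, and the coloring below uses 5 colors, so χ(G) = 5.
A valid 5-coloring: color 1: [7]; color 2: [4]; color 3: [1]; color 4: [5]; color 5: [3].

χ(G) = 5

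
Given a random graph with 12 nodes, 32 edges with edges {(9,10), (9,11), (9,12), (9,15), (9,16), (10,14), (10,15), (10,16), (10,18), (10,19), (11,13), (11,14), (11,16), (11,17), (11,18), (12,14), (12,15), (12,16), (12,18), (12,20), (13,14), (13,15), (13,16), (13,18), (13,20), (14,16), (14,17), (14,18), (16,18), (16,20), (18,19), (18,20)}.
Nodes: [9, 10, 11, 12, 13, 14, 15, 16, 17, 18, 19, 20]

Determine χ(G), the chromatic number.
Clique number ω(G) = 5 (lower bound: χ ≥ ω).
The clique on [11, 13, 14, 16, 18] has size 5, forcing χ ≥ 5, and the coloring below uses 5 colors, so χ(G) = 5.
A valid 5-coloring: color 1: [15, 16, 17, 19]; color 2: [9, 18]; color 3: [14, 20]; color 4: [10, 12, 13]; color 5: [11].

χ(G) = 5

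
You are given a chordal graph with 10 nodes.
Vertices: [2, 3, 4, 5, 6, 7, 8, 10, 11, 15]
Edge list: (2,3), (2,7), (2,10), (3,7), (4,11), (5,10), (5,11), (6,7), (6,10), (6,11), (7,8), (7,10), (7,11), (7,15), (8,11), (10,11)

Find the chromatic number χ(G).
Clique number ω(G) = 4 (lower bound: χ ≥ ω).
The clique on [6, 7, 10, 11] has size 4, forcing χ ≥ 4, and the coloring below uses 4 colors, so χ(G) = 4.
A valid 4-coloring: color 1: [4, 5, 7]; color 2: [2, 11, 15]; color 3: [3, 8, 10]; color 4: [6].

χ(G) = 4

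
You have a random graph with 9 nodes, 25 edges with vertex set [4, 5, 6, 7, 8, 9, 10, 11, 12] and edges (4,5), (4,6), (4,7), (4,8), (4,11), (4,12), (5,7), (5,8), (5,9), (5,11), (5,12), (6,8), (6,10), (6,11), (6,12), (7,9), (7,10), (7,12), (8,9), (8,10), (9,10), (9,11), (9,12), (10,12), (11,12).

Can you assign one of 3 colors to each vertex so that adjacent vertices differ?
The clique on vertices [7, 9, 10, 12] has size 4 > 3, so it alone needs 4 colors.

No, G is not 3-colorable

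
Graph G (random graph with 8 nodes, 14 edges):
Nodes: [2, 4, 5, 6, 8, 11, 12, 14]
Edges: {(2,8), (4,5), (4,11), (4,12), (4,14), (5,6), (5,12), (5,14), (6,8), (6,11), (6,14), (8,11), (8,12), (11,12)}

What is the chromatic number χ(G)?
Clique number ω(G) = 3 (lower bound: χ ≥ ω).
Suppose a proper 3-coloring c exists. The clique [4, 5, 12] takes 3 distinct colors; by symmetry let c(4) = 1, c(5) = 2, c(12) = 3.
- Vertex 11: neighbors [4, 12] already have colors [1, 3] ⇒ c(11) = 2.
- Vertex 8: neighbors [11, 12] already have colors [2, 3] ⇒ c(8) = 1.
- Vertex 6: neighbors [8, 5] already have colors [1, 2] ⇒ c(6) = 3.
- Vertex 14: neighbors [4, 5, 6] already have colors [1, 2, 3] — all 3 colors blocked. Contradiction.
The forced assignments end in a contradiction, so G has no proper 3-coloring (χ ≥ 4).
The coloring below uses 4 colors, so χ(G) = 4.
A valid 4-coloring: color 1: [2, 5, 11]; color 2: [12, 14]; color 3: [4, 8]; color 4: [6].

χ(G) = 4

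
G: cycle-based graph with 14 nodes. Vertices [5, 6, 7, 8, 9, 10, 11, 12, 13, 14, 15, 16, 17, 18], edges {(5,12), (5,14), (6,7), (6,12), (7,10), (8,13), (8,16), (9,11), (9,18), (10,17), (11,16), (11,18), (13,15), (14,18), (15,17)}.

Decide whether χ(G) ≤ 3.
Yes, G is 3-colorable

A valid 3-coloring: color 1: [7, 11, 12, 13, 14, 17]; color 2: [5, 6, 10, 15, 16, 18]; color 3: [8, 9].
(χ(G) = 3 ≤ 3.)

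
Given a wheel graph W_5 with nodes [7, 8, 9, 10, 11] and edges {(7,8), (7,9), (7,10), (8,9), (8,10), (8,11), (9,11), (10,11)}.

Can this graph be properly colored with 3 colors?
A valid 3-coloring: color 1: [8]; color 2: [7, 11]; color 3: [9, 10].
(χ(G) = 3 ≤ 3.)

Yes, G is 3-colorable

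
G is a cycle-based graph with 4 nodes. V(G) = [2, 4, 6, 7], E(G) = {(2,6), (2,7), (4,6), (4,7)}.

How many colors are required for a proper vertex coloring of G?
χ(G) = 2

Clique number ω(G) = 2 (lower bound: χ ≥ ω).
The graph is bipartite (no odd cycle), so 2 colors suffice: χ(G) = 2.
A valid 2-coloring: color 1: [2, 4]; color 2: [6, 7].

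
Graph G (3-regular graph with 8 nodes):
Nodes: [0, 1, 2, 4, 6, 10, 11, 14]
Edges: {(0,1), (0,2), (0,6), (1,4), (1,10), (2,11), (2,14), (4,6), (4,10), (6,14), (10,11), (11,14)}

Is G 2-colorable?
No, G is not 2-colorable

The clique on vertices [1, 4, 10] has size 3 > 2, so it alone needs 3 colors.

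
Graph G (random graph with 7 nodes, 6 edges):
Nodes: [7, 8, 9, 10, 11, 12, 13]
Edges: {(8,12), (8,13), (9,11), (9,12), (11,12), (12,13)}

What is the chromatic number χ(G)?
χ(G) = 3

Clique number ω(G) = 3 (lower bound: χ ≥ ω).
The clique on [8, 12, 13] has size 3, forcing χ ≥ 3, and the coloring below uses 3 colors, so χ(G) = 3.
A valid 3-coloring: color 1: [7, 10, 12]; color 2: [9, 13]; color 3: [8, 11].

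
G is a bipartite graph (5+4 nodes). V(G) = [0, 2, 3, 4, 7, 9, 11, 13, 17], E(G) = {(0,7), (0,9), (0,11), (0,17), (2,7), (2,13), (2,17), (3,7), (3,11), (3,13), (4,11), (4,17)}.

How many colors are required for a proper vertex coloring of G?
χ(G) = 2

Clique number ω(G) = 2 (lower bound: χ ≥ ω).
The graph is bipartite (no odd cycle), so 2 colors suffice: χ(G) = 2.
A valid 2-coloring: color 1: [0, 2, 3, 4]; color 2: [7, 9, 11, 13, 17].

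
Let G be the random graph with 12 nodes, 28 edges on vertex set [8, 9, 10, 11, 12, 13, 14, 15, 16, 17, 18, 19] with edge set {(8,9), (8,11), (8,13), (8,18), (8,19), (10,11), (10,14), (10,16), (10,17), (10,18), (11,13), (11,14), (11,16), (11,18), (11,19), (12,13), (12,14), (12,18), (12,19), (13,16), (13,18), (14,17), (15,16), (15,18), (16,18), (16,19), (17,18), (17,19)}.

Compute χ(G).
Clique number ω(G) = 4 (lower bound: χ ≥ ω).
The clique on [8, 11, 13, 18] has size 4, forcing χ ≥ 4, and the coloring below uses 4 colors, so χ(G) = 4.
A valid 4-coloring: color 1: [9, 14, 18, 19]; color 2: [11, 12, 15, 17]; color 3: [8, 16]; color 4: [10, 13].

χ(G) = 4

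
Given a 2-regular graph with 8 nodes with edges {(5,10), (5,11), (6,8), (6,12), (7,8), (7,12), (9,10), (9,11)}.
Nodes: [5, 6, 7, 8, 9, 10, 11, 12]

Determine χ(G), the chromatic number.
Clique number ω(G) = 2 (lower bound: χ ≥ ω).
The graph is bipartite (no odd cycle), so 2 colors suffice: χ(G) = 2.
A valid 2-coloring: color 1: [6, 7, 10, 11]; color 2: [5, 8, 9, 12].

χ(G) = 2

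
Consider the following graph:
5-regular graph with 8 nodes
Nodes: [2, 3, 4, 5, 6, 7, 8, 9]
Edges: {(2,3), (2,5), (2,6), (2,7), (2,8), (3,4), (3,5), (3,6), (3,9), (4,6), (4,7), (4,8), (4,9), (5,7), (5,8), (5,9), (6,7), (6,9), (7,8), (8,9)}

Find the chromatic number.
χ(G) = 4

Clique number ω(G) = 4 (lower bound: χ ≥ ω).
The clique on [3, 4, 6, 9] has size 4, forcing χ ≥ 4, and the coloring below uses 4 colors, so χ(G) = 4.
A valid 4-coloring: color 1: [3, 7]; color 2: [6, 8]; color 3: [4, 5]; color 4: [2, 9].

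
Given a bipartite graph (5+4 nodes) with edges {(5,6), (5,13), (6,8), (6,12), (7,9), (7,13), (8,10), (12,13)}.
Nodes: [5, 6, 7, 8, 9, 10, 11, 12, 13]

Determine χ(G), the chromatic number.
χ(G) = 2

Clique number ω(G) = 2 (lower bound: χ ≥ ω).
The graph is bipartite (no odd cycle), so 2 colors suffice: χ(G) = 2.
A valid 2-coloring: color 1: [6, 9, 10, 11, 13]; color 2: [5, 7, 8, 12].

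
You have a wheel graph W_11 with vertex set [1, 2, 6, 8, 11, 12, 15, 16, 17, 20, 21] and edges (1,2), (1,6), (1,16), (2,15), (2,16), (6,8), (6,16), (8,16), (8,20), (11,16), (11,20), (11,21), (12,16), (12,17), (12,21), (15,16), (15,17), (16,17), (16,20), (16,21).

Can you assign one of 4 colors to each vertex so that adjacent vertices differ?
A valid 4-coloring: color 1: [16]; color 2: [1, 8, 11, 12, 15]; color 3: [2, 6, 17, 20, 21].
(χ(G) = 3 ≤ 4.)

Yes, G is 4-colorable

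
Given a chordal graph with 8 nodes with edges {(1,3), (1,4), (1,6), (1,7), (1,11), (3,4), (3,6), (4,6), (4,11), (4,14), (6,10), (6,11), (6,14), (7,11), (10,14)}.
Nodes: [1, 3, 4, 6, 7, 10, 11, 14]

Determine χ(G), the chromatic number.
Clique number ω(G) = 4 (lower bound: χ ≥ ω).
The clique on [1, 4, 6, 11] has size 4, forcing χ ≥ 4, and the coloring below uses 4 colors, so χ(G) = 4.
A valid 4-coloring: color 1: [6, 7]; color 2: [4, 10]; color 3: [1, 14]; color 4: [3, 11].

χ(G) = 4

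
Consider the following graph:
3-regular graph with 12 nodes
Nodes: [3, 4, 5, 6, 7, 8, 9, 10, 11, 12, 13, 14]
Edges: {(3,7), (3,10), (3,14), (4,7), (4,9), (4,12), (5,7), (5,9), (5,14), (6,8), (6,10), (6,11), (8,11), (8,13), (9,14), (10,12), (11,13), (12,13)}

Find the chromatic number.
χ(G) = 3

Clique number ω(G) = 3 (lower bound: χ ≥ ω).
The clique on [5, 9, 14] has size 3, forcing χ ≥ 3, and the coloring below uses 3 colors, so χ(G) = 3.
A valid 3-coloring: color 1: [3, 4, 5, 6, 13]; color 2: [7, 8, 10, 14]; color 3: [9, 11, 12].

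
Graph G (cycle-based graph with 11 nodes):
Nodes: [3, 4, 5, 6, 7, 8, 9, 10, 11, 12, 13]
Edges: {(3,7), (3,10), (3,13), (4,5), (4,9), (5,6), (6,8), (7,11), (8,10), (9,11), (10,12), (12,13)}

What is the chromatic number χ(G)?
χ(G) = 3

Clique number ω(G) = 2 (lower bound: χ ≥ ω).
Odd cycle [3, 10, 8, 6, 5, 4, 9, 11, 7] needs 3 colors (χ ≥ 3).
The coloring below uses 3 colors, so χ(G) = 3.
A valid 3-coloring: color 1: [3, 5, 8, 11, 12]; color 2: [4, 6, 7, 10, 13]; color 3: [9].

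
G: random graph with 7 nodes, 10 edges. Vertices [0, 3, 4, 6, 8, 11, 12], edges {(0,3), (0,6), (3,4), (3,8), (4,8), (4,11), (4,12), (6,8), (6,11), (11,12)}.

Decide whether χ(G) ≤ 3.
Yes, G is 3-colorable

A valid 3-coloring: color 1: [4, 6]; color 2: [3, 12]; color 3: [0, 8, 11].
(χ(G) = 3 ≤ 3.)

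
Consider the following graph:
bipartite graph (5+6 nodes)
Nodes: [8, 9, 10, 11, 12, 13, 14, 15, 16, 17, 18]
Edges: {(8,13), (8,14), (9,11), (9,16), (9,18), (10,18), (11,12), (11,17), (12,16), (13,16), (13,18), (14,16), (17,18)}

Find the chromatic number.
χ(G) = 2

Clique number ω(G) = 2 (lower bound: χ ≥ ω).
The graph is bipartite (no odd cycle), so 2 colors suffice: χ(G) = 2.
A valid 2-coloring: color 1: [8, 11, 15, 16, 18]; color 2: [9, 10, 12, 13, 14, 17].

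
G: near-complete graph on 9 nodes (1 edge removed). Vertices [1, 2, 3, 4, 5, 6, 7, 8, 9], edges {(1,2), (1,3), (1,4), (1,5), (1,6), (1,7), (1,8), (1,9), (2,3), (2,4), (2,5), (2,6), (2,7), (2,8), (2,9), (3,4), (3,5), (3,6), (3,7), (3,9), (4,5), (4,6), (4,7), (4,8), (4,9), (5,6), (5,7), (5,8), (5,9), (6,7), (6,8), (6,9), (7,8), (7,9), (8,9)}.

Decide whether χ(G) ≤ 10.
A valid 10-coloring: color 1: [6]; color 2: [1]; color 3: [5]; color 4: [7]; color 5: [9]; color 6: [4]; color 7: [2]; color 8: [3, 8].
(χ(G) = 8 ≤ 10.)

Yes, G is 10-colorable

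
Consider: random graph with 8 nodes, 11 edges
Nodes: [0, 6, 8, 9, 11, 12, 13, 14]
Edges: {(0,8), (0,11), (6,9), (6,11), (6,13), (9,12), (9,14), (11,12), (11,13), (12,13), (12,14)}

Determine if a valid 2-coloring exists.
The clique on vertices [9, 12, 14] has size 3 > 2, so it alone needs 3 colors.

No, G is not 2-colorable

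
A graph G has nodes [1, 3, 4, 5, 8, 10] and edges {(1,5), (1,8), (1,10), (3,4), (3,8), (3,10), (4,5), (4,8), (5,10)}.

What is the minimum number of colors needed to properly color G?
χ(G) = 3

Clique number ω(G) = 3 (lower bound: χ ≥ ω).
The clique on [1, 5, 10] has size 3, forcing χ ≥ 3, and the coloring below uses 3 colors, so χ(G) = 3.
A valid 3-coloring: color 1: [1, 3]; color 2: [5, 8]; color 3: [4, 10].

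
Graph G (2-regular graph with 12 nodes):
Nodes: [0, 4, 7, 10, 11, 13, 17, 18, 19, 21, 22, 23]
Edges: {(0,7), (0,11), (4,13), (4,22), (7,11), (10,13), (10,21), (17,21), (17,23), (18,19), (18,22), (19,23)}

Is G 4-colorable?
Yes, G is 4-colorable

A valid 4-coloring: color 1: [0, 4, 18, 21, 23]; color 2: [10, 11, 17, 19, 22]; color 3: [7, 13].
(χ(G) = 3 ≤ 4.)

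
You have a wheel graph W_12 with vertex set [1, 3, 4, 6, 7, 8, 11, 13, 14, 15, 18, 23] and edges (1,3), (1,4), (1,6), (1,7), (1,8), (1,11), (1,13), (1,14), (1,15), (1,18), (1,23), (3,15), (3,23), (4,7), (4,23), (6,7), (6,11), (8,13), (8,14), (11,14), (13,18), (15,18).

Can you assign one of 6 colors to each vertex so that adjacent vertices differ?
Yes, G is 6-colorable

A valid 6-coloring: color 1: [1]; color 2: [7, 13, 14, 15, 23]; color 3: [3, 4, 6, 8, 18]; color 4: [11].
(χ(G) = 4 ≤ 6.)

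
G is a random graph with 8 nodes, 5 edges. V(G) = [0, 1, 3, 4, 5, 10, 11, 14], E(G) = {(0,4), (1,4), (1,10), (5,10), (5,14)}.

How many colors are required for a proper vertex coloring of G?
Clique number ω(G) = 2 (lower bound: χ ≥ ω).
The graph is bipartite (no odd cycle), so 2 colors suffice: χ(G) = 2.
A valid 2-coloring: color 1: [3, 4, 10, 11, 14]; color 2: [0, 1, 5].

χ(G) = 2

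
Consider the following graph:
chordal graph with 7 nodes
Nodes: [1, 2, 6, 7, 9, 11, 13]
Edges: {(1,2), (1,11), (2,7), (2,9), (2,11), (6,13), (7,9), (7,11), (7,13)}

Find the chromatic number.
χ(G) = 3

Clique number ω(G) = 3 (lower bound: χ ≥ ω).
The clique on [2, 7, 9] has size 3, forcing χ ≥ 3, and the coloring below uses 3 colors, so χ(G) = 3.
A valid 3-coloring: color 1: [2, 13]; color 2: [1, 6, 7]; color 3: [9, 11].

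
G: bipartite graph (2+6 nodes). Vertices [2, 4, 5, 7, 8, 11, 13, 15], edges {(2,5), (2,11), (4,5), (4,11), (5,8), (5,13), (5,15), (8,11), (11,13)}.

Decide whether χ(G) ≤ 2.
A valid 2-coloring: color 1: [5, 7, 11]; color 2: [2, 4, 8, 13, 15].
(χ(G) = 2 ≤ 2.)

Yes, G is 2-colorable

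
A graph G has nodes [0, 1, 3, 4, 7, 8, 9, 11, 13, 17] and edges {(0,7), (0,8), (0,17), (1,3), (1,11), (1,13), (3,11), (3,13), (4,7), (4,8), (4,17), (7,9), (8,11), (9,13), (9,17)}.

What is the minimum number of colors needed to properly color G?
Clique number ω(G) = 3 (lower bound: χ ≥ ω).
The clique on [1, 3, 11] has size 3, forcing χ ≥ 3, and the coloring below uses 3 colors, so χ(G) = 3.
A valid 3-coloring: color 1: [0, 3, 4, 9]; color 2: [1, 7, 8, 17]; color 3: [11, 13].

χ(G) = 3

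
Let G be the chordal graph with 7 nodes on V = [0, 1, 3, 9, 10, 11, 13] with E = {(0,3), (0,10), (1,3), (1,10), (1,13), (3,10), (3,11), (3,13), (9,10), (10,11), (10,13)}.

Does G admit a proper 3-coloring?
The clique on vertices [1, 3, 10, 13] has size 4 > 3, so it alone needs 4 colors.

No, G is not 3-colorable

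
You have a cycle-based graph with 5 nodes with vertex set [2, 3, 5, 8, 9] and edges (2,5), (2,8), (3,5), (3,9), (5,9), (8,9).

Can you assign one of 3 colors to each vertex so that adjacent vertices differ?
A valid 3-coloring: color 1: [5, 8]; color 2: [2, 9]; color 3: [3].
(χ(G) = 3 ≤ 3.)

Yes, G is 3-colorable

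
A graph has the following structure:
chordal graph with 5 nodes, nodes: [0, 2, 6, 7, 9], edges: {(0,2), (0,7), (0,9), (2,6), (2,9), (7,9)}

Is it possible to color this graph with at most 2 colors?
No, G is not 2-colorable

The clique on vertices [0, 2, 9] has size 3 > 2, so it alone needs 3 colors.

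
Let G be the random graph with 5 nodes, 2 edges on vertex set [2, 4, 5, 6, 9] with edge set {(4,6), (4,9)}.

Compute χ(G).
Clique number ω(G) = 2 (lower bound: χ ≥ ω).
The graph is bipartite (no odd cycle), so 2 colors suffice: χ(G) = 2.
A valid 2-coloring: color 1: [2, 4, 5]; color 2: [6, 9].

χ(G) = 2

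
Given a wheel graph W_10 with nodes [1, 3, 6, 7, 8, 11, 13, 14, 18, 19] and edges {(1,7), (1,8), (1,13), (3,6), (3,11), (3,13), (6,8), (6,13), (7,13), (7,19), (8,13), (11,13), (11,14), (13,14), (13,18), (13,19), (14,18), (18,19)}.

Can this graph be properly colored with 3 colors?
No, G is not 3-colorable

Odd cycle [14, 18, 19, 7, 1, 8, 6, 3, 11] needs 3 colors (χ ≥ 3).
Vertex 13 is adjacent to every vertex of [1, 3, 6, 7, 8, 11, 14, 18, 19], which already need 3 colors among themselves, so 13 needs a new color (χ ≥ 4).
Hence χ(G) ≥ 4 > 3, so no proper 3-coloring exists.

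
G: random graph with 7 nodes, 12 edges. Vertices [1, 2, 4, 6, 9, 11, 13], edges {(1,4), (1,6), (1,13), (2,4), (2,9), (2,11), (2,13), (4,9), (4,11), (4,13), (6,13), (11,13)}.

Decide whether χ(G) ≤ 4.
A valid 4-coloring: color 1: [4, 6]; color 2: [9, 13]; color 3: [1, 2]; color 4: [11].
(χ(G) = 4 ≤ 4.)

Yes, G is 4-colorable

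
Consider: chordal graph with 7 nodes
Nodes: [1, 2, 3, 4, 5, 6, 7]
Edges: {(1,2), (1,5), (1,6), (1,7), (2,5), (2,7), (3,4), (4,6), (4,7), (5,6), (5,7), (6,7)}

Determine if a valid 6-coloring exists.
Yes, G is 6-colorable

A valid 6-coloring: color 1: [3, 7]; color 2: [2, 6]; color 3: [1, 4]; color 4: [5].
(χ(G) = 4 ≤ 6.)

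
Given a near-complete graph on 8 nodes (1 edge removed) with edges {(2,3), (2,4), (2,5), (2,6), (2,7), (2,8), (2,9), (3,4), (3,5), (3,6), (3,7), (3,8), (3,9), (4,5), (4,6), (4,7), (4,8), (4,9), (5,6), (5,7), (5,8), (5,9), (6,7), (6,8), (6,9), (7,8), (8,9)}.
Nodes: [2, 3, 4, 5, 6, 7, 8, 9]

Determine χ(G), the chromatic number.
χ(G) = 7

Clique number ω(G) = 7 (lower bound: χ ≥ ω).
The clique on [2, 3, 4, 5, 6, 8, 9] has size 7, forcing χ ≥ 7, and the coloring below uses 7 colors, so χ(G) = 7.
A valid 7-coloring: color 1: [4]; color 2: [3]; color 3: [2]; color 4: [6]; color 5: [5]; color 6: [8]; color 7: [7, 9].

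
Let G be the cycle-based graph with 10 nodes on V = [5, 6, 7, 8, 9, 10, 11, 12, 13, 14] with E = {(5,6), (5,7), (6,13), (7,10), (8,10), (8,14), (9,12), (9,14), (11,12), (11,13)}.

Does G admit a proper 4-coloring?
Yes, G is 4-colorable

A valid 4-coloring: color 1: [6, 7, 8, 9, 11]; color 2: [5, 10, 12, 13, 14].
(χ(G) = 2 ≤ 4.)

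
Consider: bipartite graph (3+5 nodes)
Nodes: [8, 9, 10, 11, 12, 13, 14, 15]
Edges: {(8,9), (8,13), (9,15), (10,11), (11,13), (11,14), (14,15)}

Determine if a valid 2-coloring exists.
Yes, G is 2-colorable

A valid 2-coloring: color 1: [8, 11, 12, 15]; color 2: [9, 10, 13, 14].
(χ(G) = 2 ≤ 2.)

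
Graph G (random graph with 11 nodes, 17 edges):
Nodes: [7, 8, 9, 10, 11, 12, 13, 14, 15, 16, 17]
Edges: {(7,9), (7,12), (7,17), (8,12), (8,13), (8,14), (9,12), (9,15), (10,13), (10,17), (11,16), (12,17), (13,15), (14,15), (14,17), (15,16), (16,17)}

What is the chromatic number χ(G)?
Clique number ω(G) = 3 (lower bound: χ ≥ ω).
The clique on [7, 9, 12] has size 3, forcing χ ≥ 3, and the coloring below uses 3 colors, so χ(G) = 3.
A valid 3-coloring: color 1: [8, 9, 11, 17]; color 2: [10, 12, 15]; color 3: [7, 13, 14, 16].

χ(G) = 3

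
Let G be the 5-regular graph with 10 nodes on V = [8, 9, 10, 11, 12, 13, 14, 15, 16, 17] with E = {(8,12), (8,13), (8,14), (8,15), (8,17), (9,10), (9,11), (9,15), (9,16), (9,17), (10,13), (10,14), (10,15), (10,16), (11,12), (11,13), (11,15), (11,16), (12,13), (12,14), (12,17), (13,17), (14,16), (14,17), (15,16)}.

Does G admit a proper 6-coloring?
A valid 6-coloring: color 1: [12, 16]; color 2: [9, 13, 14]; color 3: [8, 10, 11]; color 4: [15, 17].
(χ(G) = 4 ≤ 6.)

Yes, G is 6-colorable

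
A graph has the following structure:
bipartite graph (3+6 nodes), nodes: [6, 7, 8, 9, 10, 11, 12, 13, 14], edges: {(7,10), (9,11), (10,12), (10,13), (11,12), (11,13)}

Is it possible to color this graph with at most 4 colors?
Yes, G is 4-colorable

A valid 4-coloring: color 1: [6, 8, 10, 11, 14]; color 2: [7, 9, 12, 13].
(χ(G) = 2 ≤ 4.)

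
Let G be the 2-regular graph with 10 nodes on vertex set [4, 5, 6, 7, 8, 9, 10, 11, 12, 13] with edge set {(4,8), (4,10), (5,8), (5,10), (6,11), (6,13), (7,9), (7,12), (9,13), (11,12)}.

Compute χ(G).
Clique number ω(G) = 2 (lower bound: χ ≥ ω).
The graph is bipartite (no odd cycle), so 2 colors suffice: χ(G) = 2.
A valid 2-coloring: color 1: [7, 8, 10, 11, 13]; color 2: [4, 5, 6, 9, 12].

χ(G) = 2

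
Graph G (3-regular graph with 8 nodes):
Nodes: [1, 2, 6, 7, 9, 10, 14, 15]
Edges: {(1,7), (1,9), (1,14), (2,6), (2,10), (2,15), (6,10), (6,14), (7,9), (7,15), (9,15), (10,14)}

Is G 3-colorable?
A valid 3-coloring: color 1: [2, 7, 14]; color 2: [1, 10, 15]; color 3: [6, 9].
(χ(G) = 3 ≤ 3.)

Yes, G is 3-colorable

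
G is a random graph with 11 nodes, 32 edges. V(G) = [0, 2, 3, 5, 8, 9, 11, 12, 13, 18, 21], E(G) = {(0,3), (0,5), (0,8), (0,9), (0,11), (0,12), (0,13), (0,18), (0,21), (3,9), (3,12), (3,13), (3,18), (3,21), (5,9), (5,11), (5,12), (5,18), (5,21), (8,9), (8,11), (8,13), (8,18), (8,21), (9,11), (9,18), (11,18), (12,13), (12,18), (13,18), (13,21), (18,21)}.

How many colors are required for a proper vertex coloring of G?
Clique number ω(G) = 5 (lower bound: χ ≥ ω).
The clique on [0, 8, 9, 11, 18] has size 5, forcing χ ≥ 5, and the coloring below uses 5 colors, so χ(G) = 5.
A valid 5-coloring: color 1: [0, 2]; color 2: [18]; color 3: [9, 12, 21]; color 4: [3, 5, 8]; color 5: [11, 13].

χ(G) = 5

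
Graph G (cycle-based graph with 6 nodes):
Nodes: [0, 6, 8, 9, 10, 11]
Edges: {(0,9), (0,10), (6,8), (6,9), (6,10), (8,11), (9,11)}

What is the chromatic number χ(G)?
χ(G) = 2

Clique number ω(G) = 2 (lower bound: χ ≥ ω).
The graph is bipartite (no odd cycle), so 2 colors suffice: χ(G) = 2.
A valid 2-coloring: color 1: [0, 6, 11]; color 2: [8, 9, 10].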